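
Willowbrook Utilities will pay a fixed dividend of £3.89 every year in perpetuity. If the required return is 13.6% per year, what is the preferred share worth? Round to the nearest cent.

Level perpetuity: PV = C / r = £3.89 / 0.136 = £28.60

£28.60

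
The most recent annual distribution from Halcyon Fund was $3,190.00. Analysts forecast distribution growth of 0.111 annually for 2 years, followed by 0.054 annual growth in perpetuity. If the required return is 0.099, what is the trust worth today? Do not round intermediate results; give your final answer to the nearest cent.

$82842.34

D_1 = 3544.09000
D_2 = 3937.48399
Terminal value at year 2: TV = D_2×(1+g_2)/(r−g_2) = 4150.10813/0.045 = 92224.62501
P_0 = D_1/(1+r)^1 + D_2/(1+r)^2 + TV/(1+r)^2
    = 3224.83167 + 3260.04366 + 76357.46701 = 82842.34233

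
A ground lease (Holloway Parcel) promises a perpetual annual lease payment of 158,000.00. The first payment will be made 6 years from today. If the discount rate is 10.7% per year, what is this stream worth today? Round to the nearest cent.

Value at end of year 5: C / r = 158,000.00 / 0.107 = 1,476,635.5140
Discount to today: PV = 1,476,635.5140 / (1 + 0.107)^5 = 1,476,635.5140 / 1.662410 = 888,249.98

888249.98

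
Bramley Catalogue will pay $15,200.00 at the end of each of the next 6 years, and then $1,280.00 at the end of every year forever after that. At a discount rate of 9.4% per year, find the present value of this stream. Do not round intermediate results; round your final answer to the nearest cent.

$75323.27

PV of 6-year annuity: $15,200.00 × [1 − (1+0.094)^−6] / 0.094 = 67380.38797
Perpetuity value at year 6: $1,280.00 / 0.094 = 13617.02128
PV of perpetuity: 13617.02128 / (1+0.094)^6 = 7942.88334
Total PV = 67380.38797 + 7942.88334 = 75323.27132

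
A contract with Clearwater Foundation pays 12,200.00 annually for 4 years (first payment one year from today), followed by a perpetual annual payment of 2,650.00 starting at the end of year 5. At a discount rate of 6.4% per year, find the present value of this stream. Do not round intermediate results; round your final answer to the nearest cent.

PV of 4-year annuity: 12,200.00 × [1 − (1+0.064)^−4] / 0.064 = 41889.94278
Perpetuity value at year 4: 2,650.00 / 0.064 = 41406.25000
PV of perpetuity: 41406.25000 / (1+0.064)^4 = 32307.20505
Total PV = 41889.94278 + 32307.20505 = 74197.14784

74197.15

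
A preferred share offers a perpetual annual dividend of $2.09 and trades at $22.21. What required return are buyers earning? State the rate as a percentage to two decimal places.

P = C/r ⇒ r = C/P = $2.09/$22.21 = 0.094102

9.41%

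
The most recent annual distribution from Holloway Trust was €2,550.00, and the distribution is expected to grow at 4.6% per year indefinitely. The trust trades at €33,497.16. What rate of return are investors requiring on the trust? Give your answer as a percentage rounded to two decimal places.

D₁ = €2,550.00 × 1.046 = €2,667.3000
P = D₁/(r − g) ⇒ r = D₁/P + g = €2,667.3000/€33,497.16 + 0.046 = 0.079628 + 0.046 = 0.125628

12.56%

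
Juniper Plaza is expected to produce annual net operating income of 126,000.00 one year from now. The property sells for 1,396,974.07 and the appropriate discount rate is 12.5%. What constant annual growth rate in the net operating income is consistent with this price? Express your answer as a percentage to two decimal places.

P = D₁/(r−g) ⇒ g = r − D₁/P = 0.125 − 126,000.00/1,396,974.07 = 0.034805

3.48%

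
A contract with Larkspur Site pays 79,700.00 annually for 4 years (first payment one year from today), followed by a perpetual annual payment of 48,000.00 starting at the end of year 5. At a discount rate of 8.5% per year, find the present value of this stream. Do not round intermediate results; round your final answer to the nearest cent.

PV of 4-year annuity: 79,700.00 × [1 − (1+0.085)^−4] / 0.085 = 261065.05346
Perpetuity value at year 4: 48,000.00 / 0.085 = 564705.88235
PV of perpetuity: 564705.88235 / (1+0.085)^4 = 407477.24288
Total PV = 261065.05346 + 407477.24288 = 668542.29634

668542.30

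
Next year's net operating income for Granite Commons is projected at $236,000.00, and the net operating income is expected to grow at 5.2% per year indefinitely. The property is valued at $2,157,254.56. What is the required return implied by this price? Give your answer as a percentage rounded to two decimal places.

16.14%

P = D₁/(r − g) ⇒ r = D₁/P + g = $236,000.0000/$2,157,254.56 + 0.052 = 0.109398 + 0.052 = 0.161398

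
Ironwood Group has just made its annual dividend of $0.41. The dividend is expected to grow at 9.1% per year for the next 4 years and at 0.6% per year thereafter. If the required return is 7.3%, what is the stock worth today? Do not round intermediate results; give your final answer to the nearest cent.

$8.29

D_1 = 0.44731
D_2 = 0.48802
D_3 = 0.53242
D_4 = 0.58088
Terminal value at year 4: TV = D_4×(1+g_2)/(r−g_2) = 0.58436/0.067 = 8.72180
P_0 = D_1/(1+r)^1 + D_2/(1+r)^2 + D_3/(1+r)^3 + D_4/(1+r)^4 + TV/(1+r)^4
    = 0.41688 + 0.42387 + 0.43098 + 0.43821 + 6.57972 = 8.28966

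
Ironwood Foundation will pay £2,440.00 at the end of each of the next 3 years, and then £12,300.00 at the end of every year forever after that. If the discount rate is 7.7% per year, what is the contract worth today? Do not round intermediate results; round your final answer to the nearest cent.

£134191.90

PV of 3-year annuity: £2,440.00 × [1 − (1+0.077)^−3] / 0.077 = 6322.31150
Perpetuity value at year 3: £12,300.00 / 0.077 = 159740.25974
PV of perpetuity: 159740.25974 / (1+0.077)^3 = 127869.59109
Total PV = 6322.31150 + 127869.59109 = 134191.90260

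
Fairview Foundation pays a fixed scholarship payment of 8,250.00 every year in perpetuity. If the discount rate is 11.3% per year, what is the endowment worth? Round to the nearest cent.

73008.85

Level perpetuity: PV = C / r = 8,250.00 / 0.113 = 73,008.85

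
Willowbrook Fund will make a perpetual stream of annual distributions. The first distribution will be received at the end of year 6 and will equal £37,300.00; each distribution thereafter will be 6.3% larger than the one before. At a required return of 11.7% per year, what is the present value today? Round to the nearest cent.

£397236.55

Value at end of year 5: C₁ / (r − g) = £37,300.00 / (0.117 − 0.063) = £690,740.7407
Discount to today: PV = £690,740.7407 / (1 + 0.117)^5 = £690,740.7407 / 1.738865 = £397,236.55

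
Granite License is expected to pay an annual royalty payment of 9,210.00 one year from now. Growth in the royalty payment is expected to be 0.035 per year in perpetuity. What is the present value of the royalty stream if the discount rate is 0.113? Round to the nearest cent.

Growing perpetuity: P = D₁ / (r − g) = 9,210.0000 / (0.113 − 0.035) = 118,076.92

118076.92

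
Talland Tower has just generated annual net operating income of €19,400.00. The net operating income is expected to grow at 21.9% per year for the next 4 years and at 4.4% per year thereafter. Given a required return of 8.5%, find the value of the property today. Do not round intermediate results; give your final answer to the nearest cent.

€891777.33

D_1 = 23648.60000
D_2 = 28827.64340
D_3 = 35140.89730
D_4 = 42836.75381
Terminal value at year 4: TV = D_4×(1+g_2)/(r−g_2) = 44721.57098/0.041 = 1090770.02395
P_0 = D_1/(1+r)^1 + D_2/(1+r)^2 + D_3/(1+r)^3 + D_4/(1+r)^4 + TV/(1+r)^4
    = 21795.94470 + 24487.79409 + 27512.09309 + 30909.89997 + 787071.59934 = 891777.33119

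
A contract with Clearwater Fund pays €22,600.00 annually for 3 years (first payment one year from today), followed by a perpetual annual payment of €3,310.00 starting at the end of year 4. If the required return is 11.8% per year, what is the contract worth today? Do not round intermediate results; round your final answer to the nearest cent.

€74541.87

PV of 3-year annuity: €22,600.00 × [1 − (1+0.118)^−3] / 0.118 = 54468.48693
Perpetuity value at year 3: €3,310.00 / 0.118 = 28050.84746
PV of perpetuity: 28050.84746 / (1+0.118)^3 = 20073.38322
Total PV = 54468.48693 + 20073.38322 = 74541.87015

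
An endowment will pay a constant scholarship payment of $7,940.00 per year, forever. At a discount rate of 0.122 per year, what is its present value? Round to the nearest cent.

$65081.97

Level perpetuity: PV = C / r = $7,940.00 / 0.122 = $65,081.97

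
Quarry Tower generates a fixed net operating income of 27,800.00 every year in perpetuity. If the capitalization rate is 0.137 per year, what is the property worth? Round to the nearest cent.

202919.71

Level perpetuity: PV = C / r = 27,800.00 / 0.137 = 202,919.71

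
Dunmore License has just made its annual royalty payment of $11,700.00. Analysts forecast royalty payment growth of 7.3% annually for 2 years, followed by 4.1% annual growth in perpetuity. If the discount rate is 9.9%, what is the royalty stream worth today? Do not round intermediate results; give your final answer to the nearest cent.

D_1 = 12554.10000
D_2 = 13470.54930
Terminal value at year 2: TV = D_2×(1+g_2)/(r−g_2) = 14022.84182/0.058 = 241773.13485
P_0 = D_1/(1+r)^1 + D_2/(1+r)^2 + TV/(1+r)^2
    = 11423.20291 + 11152.95425 + 200176.29961 = 222752.45678

$222752.46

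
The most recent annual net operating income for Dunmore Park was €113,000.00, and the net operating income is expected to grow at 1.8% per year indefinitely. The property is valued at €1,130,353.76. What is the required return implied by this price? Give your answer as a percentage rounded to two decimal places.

D₁ = €113,000.00 × 1.018 = €115,034.0000
P = D₁/(r − g) ⇒ r = D₁/P + g = €115,034.0000/€1,130,353.76 + 0.018 = 0.101768 + 0.018 = 0.119768

11.98%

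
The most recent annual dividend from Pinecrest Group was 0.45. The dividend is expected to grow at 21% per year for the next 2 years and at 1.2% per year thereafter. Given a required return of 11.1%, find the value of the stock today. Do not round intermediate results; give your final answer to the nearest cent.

D_1 = 0.54450
D_2 = 0.65885
Terminal value at year 2: TV = D_2×(1+g_2)/(r−g_2) = 0.66675/0.099 = 6.73486
P_0 = D_1/(1+r)^1 + D_2/(1+r)^2 + TV/(1+r)^2
    = 0.49010 + 0.53377 + 5.45633 = 6.48020

6.48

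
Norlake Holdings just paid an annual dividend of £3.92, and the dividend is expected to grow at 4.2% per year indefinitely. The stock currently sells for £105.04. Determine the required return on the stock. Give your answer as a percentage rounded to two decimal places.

D₁ = £3.92 × 1.042 = £4.0846
P = D₁/(r − g) ⇒ r = D₁/P + g = £4.0846/£105.04 + 0.042 = 0.038887 + 0.042 = 0.080887

8.09%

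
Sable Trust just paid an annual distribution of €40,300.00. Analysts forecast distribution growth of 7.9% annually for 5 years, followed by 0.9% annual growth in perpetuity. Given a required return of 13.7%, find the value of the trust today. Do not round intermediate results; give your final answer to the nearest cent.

€417189.23

D_1 = 43483.70000
D_2 = 46918.91230
D_3 = 50625.50637
D_4 = 54624.92138
D_5 = 58940.29016
Terminal value at year 5: TV = D_5×(1+g_2)/(r−g_2) = 59470.75278/0.128 = 464615.25606
P_0 = D_1/(1+r)^1 + D_2/(1+r)^2 + D_3/(1+r)^3 + D_4/(1+r)^4 + D_5/(1+r)^5 + TV/(1+r)^5
    = 38244.23923 + 36293.34576 + 34441.97016 + 32685.03589 + 31017.72535 + 244506.91309 = 417189.22947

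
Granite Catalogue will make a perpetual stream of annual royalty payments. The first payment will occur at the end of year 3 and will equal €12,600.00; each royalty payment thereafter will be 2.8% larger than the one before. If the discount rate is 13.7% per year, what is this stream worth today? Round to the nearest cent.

Value at end of year 2: C₁ / (r − g) = €12,600.00 / (0.137 − 0.028) = €115,596.3303
Discount to today: PV = €115,596.3303 / (1 + 0.137)^2 = €115,596.3303 / 1.292769 = €89,417.62

€89417.62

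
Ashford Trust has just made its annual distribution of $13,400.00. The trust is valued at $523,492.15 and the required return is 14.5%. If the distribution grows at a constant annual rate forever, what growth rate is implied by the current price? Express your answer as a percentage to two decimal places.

11.64%

P = D₀(1+g)/(r−g) ⇒ P(r−g) = D₀(1+g) ⇒ g(P+D₀) = P·r − D₀
g = (P·r − D₀)/(P + D₀) = ($523,492.15×0.145 − $13,400.00) / ($523,492.15 + $13,400.00) = 0.116423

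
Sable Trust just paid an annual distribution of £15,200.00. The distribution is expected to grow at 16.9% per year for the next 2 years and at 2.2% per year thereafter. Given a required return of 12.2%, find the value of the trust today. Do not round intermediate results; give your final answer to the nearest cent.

£200967.98

D_1 = 17768.80000
D_2 = 20771.72720
Terminal value at year 2: TV = D_2×(1+g_2)/(r−g_2) = 21228.70520/0.1 = 212287.05198
P_0 = D_1/(1+r)^1 + D_2/(1+r)^2 + TV/(1+r)^2
    = 15836.72014 + 16500.11216 + 168631.14630 = 200967.97861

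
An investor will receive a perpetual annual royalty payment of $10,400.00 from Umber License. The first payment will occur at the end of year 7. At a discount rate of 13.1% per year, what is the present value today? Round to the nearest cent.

$37930.31

Value at end of year 6: C / r = $10,400.00 / 0.131 = $79,389.3130
Discount to today: PV = $79,389.3130 / (1 + 0.131)^6 = $79,389.3130 / 2.093031 = $37,930.31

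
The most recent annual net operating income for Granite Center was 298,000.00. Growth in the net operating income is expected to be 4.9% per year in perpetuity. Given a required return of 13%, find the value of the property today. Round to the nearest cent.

3859283.95

D₁ = D₀ × (1 + g) = 298,000.00 × 1.049 = 312,602.0000
Growing perpetuity: P = D₁ / (r − g) = 312,602.0000 / (0.13 − 0.049) = 3,859,283.95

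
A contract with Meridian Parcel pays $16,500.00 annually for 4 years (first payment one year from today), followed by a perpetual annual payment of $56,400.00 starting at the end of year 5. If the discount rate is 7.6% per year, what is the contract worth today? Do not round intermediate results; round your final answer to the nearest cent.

$608766.16

PV of 4-year annuity: $16,500.00 × [1 − (1+0.076)^−4] / 0.076 = 55140.22912
Perpetuity value at year 4: $56,400.00 / 0.076 = 742105.26316
PV of perpetuity: 742105.26316 / (1+0.076)^4 = 553625.93452
Total PV = 55140.22912 + 553625.93452 = 608766.16364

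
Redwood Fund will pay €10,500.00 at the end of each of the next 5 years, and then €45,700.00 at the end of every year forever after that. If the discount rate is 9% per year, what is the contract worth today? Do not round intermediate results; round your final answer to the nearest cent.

PV of 5-year annuity: €10,500.00 × [1 − (1+0.09)^−5] / 0.09 = 40841.33827
Perpetuity value at year 5: €45,700.00 / 0.09 = 507777.77778
PV of perpetuity: 507777.77778 / (1+0.09)^5 = 330020.71504
Total PV = 40841.33827 + 330020.71504 = 370862.05331

€370862.05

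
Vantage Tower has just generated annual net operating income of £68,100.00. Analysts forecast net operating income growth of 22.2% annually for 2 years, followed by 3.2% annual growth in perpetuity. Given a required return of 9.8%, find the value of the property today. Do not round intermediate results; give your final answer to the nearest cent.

D_1 = 83218.20000
D_2 = 101692.64040
Terminal value at year 2: TV = D_2×(1+g_2)/(r−g_2) = 104946.80489/0.066 = 1590103.10444
P_0 = D_1/(1+r)^1 + D_2/(1+r)^2 + TV/(1+r)^2
    = 75790.71038 + 84349.95272 + 1318926.53345 = 1479067.19656

£1479067.20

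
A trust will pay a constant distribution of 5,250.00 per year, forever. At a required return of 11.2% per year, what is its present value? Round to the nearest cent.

Level perpetuity: PV = C / r = 5,250.00 / 0.112 = 46,875.00

46875.00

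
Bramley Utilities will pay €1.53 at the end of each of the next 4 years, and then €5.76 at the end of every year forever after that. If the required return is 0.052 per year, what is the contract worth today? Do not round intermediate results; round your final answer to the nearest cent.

PV of 4-year annuity: €1.53 × [1 − (1+0.052)^−4] / 0.052 = 5.40019
Perpetuity value at year 4: €5.76 / 0.052 = 110.76923
PV of perpetuity: 110.76923 / (1+0.052)^4 = 90.43909
Total PV = 5.40019 + 90.43909 = 95.83928

€95.84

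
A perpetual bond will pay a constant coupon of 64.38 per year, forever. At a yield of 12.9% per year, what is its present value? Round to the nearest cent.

499.07

Level perpetuity: PV = C / r = 64.38 / 0.129 = 499.07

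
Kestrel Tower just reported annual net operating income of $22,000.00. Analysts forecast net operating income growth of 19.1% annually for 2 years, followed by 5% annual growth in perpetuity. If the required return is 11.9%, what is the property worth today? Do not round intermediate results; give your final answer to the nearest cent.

$427588.30

D_1 = 26202.00000
D_2 = 31206.58200
Terminal value at year 2: TV = D_2×(1+g_2)/(r−g_2) = 32766.91110/0.069 = 474882.76957
P_0 = D_1/(1+r)^1 + D_2/(1+r)^2 + TV/(1+r)^2
    = 23415.54960 + 24922.18013 + 379250.56727 = 427588.29700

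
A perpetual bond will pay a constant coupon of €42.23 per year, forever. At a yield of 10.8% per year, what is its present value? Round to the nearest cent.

€391.02

Level perpetuity: PV = C / r = €42.23 / 0.108 = €391.02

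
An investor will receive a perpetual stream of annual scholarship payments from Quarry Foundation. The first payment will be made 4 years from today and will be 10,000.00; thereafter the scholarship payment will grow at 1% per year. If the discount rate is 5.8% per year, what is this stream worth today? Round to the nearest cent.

175914.55

Value at end of year 3: C₁ / (r − g) = 10,000.00 / (0.058 − 0.01) = 208,333.3333
Discount to today: PV = 208,333.3333 / (1 + 0.058)^3 = 208,333.3333 / 1.184287 = 175,914.55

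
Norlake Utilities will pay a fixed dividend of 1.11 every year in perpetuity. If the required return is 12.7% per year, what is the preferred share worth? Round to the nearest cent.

Level perpetuity: PV = C / r = 1.11 / 0.127 = 8.74

8.74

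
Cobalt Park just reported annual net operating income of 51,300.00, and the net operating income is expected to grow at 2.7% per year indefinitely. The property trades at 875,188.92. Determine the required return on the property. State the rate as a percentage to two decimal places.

8.72%

D₁ = 51,300.00 × 1.027 = 52,685.1000
P = D₁/(r − g) ⇒ r = D₁/P + g = 52,685.1000/875,188.92 + 0.027 = 0.060199 + 0.027 = 0.087199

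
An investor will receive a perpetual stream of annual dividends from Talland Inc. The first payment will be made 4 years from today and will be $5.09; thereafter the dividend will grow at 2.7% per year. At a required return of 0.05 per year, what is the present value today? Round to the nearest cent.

$191.17

Value at end of year 3: C₁ / (r − g) = $5.09 / (0.05 − 0.027) = $221.3043
Discount to today: PV = $221.3043 / (1 + 0.05)^3 = $221.3043 / 1.157625 = $191.17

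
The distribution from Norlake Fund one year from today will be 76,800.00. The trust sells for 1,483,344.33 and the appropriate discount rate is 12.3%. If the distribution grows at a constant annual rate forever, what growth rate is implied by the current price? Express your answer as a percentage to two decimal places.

7.12%

P = D₁/(r−g) ⇒ g = r − D₁/P = 0.123 − 76,800.00/1,483,344.33 = 0.071225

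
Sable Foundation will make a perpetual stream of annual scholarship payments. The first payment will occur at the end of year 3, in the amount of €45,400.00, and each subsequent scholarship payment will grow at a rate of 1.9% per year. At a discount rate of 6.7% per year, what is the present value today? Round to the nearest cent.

€830779.51

Value at end of year 2: C₁ / (r − g) = €45,400.00 / (0.067 − 0.019) = €945,833.3333
Discount to today: PV = €945,833.3333 / (1 + 0.067)^2 = €945,833.3333 / 1.138489 = €830,779.51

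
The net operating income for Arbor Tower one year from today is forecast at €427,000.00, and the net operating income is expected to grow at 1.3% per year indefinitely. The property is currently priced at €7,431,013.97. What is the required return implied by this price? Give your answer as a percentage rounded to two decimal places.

P = D₁/(r − g) ⇒ r = D₁/P + g = €427,000.0000/€7,431,013.97 + 0.013 = 0.057462 + 0.013 = 0.070462

7.05%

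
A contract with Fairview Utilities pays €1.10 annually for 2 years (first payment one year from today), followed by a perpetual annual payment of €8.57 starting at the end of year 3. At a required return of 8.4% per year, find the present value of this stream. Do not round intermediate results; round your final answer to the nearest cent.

€88.78

PV of 2-year annuity: €1.10 × [1 − (1+0.084)^−2] / 0.084 = 1.95089
Perpetuity value at year 2: €8.57 / 0.084 = 102.02381
PV of perpetuity: 102.02381 / (1+0.084)^2 = 86.82464
Total PV = 1.95089 + 86.82464 = 88.77552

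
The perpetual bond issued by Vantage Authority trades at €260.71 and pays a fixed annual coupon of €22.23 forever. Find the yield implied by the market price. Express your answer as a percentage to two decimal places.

P = C/r ⇒ r = C/P = €22.23/€260.71 = 0.085267

8.53%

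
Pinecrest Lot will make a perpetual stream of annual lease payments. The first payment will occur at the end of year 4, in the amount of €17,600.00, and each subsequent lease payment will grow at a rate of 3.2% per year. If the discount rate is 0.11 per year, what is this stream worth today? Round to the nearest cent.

€164986.77

Value at end of year 3: C₁ / (r − g) = €17,600.00 / (0.11 − 0.032) = €225,641.0256
Discount to today: PV = €225,641.0256 / (1 + 0.11)^3 = €225,641.0256 / 1.367631 = €164,986.77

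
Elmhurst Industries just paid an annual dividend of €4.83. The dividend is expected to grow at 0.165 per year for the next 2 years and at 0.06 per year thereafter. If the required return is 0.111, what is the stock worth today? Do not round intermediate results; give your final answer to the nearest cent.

D_1 = 5.62695
D_2 = 6.55540
Terminal value at year 2: TV = D_2×(1+g_2)/(r−g_2) = 6.94872/0.051 = 136.24942
P_0 = D_1/(1+r)^1 + D_2/(1+r)^2 + TV/(1+r)^2
    = 5.06476 + 5.31093 + 110.38411 = 120.75980

€120.76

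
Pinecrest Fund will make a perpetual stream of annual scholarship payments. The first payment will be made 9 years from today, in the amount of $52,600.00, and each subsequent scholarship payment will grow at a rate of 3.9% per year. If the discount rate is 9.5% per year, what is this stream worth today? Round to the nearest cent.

$454448.59

Value at end of year 8: C₁ / (r − g) = $52,600.00 / (0.095 − 0.039) = $939,285.7143
Discount to today: PV = $939,285.7143 / (1 + 0.095)^8 = $939,285.7143 / 2.066869 = $454,448.59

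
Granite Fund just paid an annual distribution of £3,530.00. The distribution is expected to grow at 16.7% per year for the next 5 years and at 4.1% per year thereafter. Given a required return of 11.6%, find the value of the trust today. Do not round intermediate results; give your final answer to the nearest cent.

£81485.23

D_1 = 4119.51000
D_2 = 4807.46817
D_3 = 5610.31535
D_4 = 6547.23802
D_5 = 7640.62677
Terminal value at year 5: TV = D_5×(1+g_2)/(r−g_2) = 7953.89247/0.075 = 106051.89954
P_0 = D_1/(1+r)^1 + D_2/(1+r)^2 + D_3/(1+r)^3 + D_4/(1+r)^4 + D_5/(1+r)^5 + TV/(1+r)^5
    = 3691.31720 + 3860.00643 + 4036.40457 + 4220.86392 + 4413.75287 + 61262.88978 = 81485.23479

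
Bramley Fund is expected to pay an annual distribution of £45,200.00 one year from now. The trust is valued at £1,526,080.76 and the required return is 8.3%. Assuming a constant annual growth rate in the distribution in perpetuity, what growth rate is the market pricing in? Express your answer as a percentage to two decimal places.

P = D₁/(r−g) ⇒ g = r − D₁/P = 0.083 − £45,200.00/£1,526,080.76 = 0.053382

5.34%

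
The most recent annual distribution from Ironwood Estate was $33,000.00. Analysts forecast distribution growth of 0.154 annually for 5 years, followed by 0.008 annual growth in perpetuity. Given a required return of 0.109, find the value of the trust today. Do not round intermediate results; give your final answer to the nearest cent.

D_1 = 38082.00000
D_2 = 43946.62800
D_3 = 50714.40871
D_4 = 58524.42765
D_5 = 67537.18951
Terminal value at year 5: TV = D_5×(1+g_2)/(r−g_2) = 68077.48703/0.101 = 674034.52503
P_0 = D_1/(1+r)^1 + D_2/(1+r)^2 + D_3/(1+r)^3 + D_4/(1+r)^4 + D_5/(1+r)^5 + TV/(1+r)^5
    = 34339.04418 + 35732.42289 + 37182.34086 + 38691.09230 + 40261.06448 + 401813.39602 = 588019.36074

$588019.36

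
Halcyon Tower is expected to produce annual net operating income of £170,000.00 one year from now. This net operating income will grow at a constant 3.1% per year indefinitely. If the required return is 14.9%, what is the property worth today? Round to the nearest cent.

Growing perpetuity: P = D₁ / (r − g) = £170,000.0000 / (0.149 − 0.031) = £1,440,677.97

£1440677.97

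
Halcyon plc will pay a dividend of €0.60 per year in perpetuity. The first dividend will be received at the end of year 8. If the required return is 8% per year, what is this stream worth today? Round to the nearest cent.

€4.38

Value at end of year 7: C / r = €0.60 / 0.08 = €7.5000
Discount to today: PV = €7.5000 / (1 + 0.08)^7 = €7.5000 / 1.713824 = €4.38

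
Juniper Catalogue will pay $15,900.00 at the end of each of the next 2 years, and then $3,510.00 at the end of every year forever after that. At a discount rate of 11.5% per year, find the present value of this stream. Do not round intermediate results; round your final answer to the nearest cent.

$51599.86

PV of 2-year annuity: $15,900.00 × [1 − (1+0.115)^−2] / 0.115 = 27049.40779
Perpetuity value at year 2: $3,510.00 / 0.115 = 30521.73913
PV of perpetuity: 30521.73913 / (1+0.115)^2 = 24550.45477
Total PV = 27049.40779 + 24550.45477 = 51599.86256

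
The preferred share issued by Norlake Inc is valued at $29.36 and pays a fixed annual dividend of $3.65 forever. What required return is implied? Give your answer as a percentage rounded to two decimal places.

P = C/r ⇒ r = C/P = $3.65/$29.36 = 0.124319

12.43%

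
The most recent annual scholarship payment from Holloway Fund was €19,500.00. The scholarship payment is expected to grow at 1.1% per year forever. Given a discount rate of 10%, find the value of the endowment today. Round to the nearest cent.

D₁ = D₀ × (1 + g) = €19,500.00 × 1.011 = €19,714.5000
Growing perpetuity: P = D₁ / (r − g) = €19,714.5000 / (0.1 − 0.011) = €221,511.24

€221511.24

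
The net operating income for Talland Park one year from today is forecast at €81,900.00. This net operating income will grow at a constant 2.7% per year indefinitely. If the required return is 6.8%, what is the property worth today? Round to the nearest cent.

Growing perpetuity: P = D₁ / (r − g) = €81,900.0000 / (0.068 − 0.027) = €1,997,560.98

€1997560.98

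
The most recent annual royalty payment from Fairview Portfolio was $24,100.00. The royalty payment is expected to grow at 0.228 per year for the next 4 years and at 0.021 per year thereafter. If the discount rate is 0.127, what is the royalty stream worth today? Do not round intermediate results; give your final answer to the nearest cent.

D_1 = 29594.80000
D_2 = 36342.41440
D_3 = 44628.48488
D_4 = 54803.77944
Terminal value at year 4: TV = D_4×(1+g_2)/(r−g_2) = 55954.65880/0.106 = 527874.13967
P_0 = D_1/(1+r)^1 + D_2/(1+r)^2 + D_3/(1+r)^3 + D_4/(1+r)^4 + TV/(1+r)^4
    = 26259.80479 + 28613.16795 + 31177.43589 + 33971.50956 + 327216.14395 = 447238.06214

$447238.06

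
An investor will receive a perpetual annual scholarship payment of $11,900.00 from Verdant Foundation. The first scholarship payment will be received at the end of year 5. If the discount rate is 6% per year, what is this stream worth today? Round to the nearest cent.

Value at end of year 4: C / r = $11,900.00 / 0.06 = $198,333.3333
Discount to today: PV = $198,333.3333 / (1 + 0.06)^4 = $198,333.3333 / 1.262477 = $157,098.58

$157098.58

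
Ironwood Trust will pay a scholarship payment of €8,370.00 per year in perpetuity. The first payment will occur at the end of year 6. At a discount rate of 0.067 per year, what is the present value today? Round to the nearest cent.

Value at end of year 5: C / r = €8,370.00 / 0.067 = €124,925.3731
Discount to today: PV = €124,925.3731 / (1 + 0.067)^5 = €124,925.3731 / 1.383000 = €90,329.28

€90329.28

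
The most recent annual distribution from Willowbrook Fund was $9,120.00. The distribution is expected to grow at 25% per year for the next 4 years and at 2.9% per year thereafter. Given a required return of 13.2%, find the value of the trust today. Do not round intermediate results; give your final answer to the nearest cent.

$182495.50

D_1 = 11400.00000
D_2 = 14250.00000
D_3 = 17812.50000
D_4 = 22265.62500
Terminal value at year 4: TV = D_4×(1+g_2)/(r−g_2) = 22911.32812/0.103 = 222440.07888
P_0 = D_1/(1+r)^1 + D_2/(1+r)^2 + D_3/(1+r)^3 + D_4/(1+r)^4 + TV/(1+r)^4
    = 10070.67138 + 11120.44101 + 12279.63892 + 13559.67196 + 135465.07226 = 182495.49553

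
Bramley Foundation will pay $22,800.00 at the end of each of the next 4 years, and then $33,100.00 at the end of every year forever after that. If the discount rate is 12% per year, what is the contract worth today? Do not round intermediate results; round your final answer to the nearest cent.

$244548.64

PV of 4-year annuity: $22,800.00 × [1 − (1+0.12)^−4] / 0.12 = 69251.56510
Perpetuity value at year 4: $33,100.00 / 0.12 = 275833.33333
PV of perpetuity: 275833.33333 / (1+0.12)^4 = 175297.06996
Total PV = 69251.56510 + 175297.06996 = 244548.63506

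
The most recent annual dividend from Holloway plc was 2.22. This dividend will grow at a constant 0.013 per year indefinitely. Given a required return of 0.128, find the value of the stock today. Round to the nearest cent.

19.56

D₁ = D₀ × (1 + g) = 2.22 × 1.013 = 2.2489
Growing perpetuity: P = D₁ / (r − g) = 2.2489 / (0.128 − 0.013) = 19.56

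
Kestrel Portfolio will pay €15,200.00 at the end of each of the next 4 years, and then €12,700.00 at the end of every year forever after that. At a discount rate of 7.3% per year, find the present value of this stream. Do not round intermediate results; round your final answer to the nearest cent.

PV of 4-year annuity: €15,200.00 × [1 − (1+0.073)^−4] / 0.073 = 51138.83543
Perpetuity value at year 4: €12,700.00 / 0.073 = 173972.60274
PV of perpetuity: 173972.60274 / (1+0.073)^4 = 131244.75998
Total PV = 51138.83543 + 131244.75998 = 182383.59541

€182383.60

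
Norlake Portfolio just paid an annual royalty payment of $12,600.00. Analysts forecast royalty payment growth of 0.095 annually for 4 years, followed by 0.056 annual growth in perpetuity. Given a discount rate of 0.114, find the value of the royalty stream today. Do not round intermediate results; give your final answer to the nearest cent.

D_1 = 13797.00000
D_2 = 15107.71500
D_3 = 16542.94793
D_4 = 18114.52798
Terminal value at year 4: TV = D_4×(1+g_2)/(r−g_2) = 19128.94154/0.058 = 329809.33698
P_0 = D_1/(1+r)^1 + D_2/(1+r)^2 + D_3/(1+r)^3 + D_4/(1+r)^4 + TV/(1+r)^4
    = 12385.09874 + 12173.86277 + 11966.22956 + 11762.13767 + 214152.02387 = 262439.35262

$262439.35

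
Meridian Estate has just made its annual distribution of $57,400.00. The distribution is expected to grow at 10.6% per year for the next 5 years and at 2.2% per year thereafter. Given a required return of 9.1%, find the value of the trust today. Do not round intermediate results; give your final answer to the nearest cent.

D_1 = 63484.40000
D_2 = 70213.74640
D_3 = 77656.40352
D_4 = 85887.98229
D_5 = 94992.10841
Terminal value at year 5: TV = D_5×(1+g_2)/(r−g_2) = 97081.93480/0.069 = 1406984.56231
P_0 = D_1/(1+r)^1 + D_2/(1+r)^2 + D_3/(1+r)^3 + D_4/(1+r)^4 + D_5/(1+r)^5 + TV/(1+r)^5
    = 58189.18423 + 58989.21885 + 59800.25302 + 60622.43798 + 61455.92705 + 910260.25282 = 1209317.27396

$1209317.27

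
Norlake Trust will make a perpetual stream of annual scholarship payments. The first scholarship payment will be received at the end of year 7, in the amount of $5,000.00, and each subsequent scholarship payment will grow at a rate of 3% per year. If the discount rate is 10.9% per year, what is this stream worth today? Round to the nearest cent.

$34021.51

Value at end of year 6: C₁ / (r − g) = $5,000.00 / (0.109 − 0.03) = $63,291.1392
Discount to today: PV = $63,291.1392 / (1 + 0.109)^6 = $63,291.1392 / 1.860327 = $34,021.51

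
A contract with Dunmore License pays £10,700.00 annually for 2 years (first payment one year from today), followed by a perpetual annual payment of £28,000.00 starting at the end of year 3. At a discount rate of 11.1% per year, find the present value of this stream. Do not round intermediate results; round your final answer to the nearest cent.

PV of 2-year annuity: £10,700.00 × [1 − (1+0.111)^−2] / 0.111 = 18299.69676
Perpetuity value at year 2: £28,000.00 / 0.111 = 252252.25225
PV of perpetuity: 252252.25225 / (1+0.111)^2 = 204365.19532
Total PV = 18299.69676 + 204365.19532 = 222664.89208

£222664.89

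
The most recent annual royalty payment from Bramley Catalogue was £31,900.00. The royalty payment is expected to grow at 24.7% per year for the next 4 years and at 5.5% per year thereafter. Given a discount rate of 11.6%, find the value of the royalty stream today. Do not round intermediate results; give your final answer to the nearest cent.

£1029752.15

D_1 = 39779.30000
D_2 = 49604.78710
D_3 = 61857.16951
D_4 = 77135.89038
Terminal value at year 4: TV = D_4×(1+g_2)/(r−g_2) = 81378.36435/0.061 = 1334071.54680
P_0 = D_1/(1+r)^1 + D_2/(1+r)^2 + D_3/(1+r)^3 + D_4/(1+r)^4 + TV/(1+r)^4
    = 35644.53405 + 39828.61466 + 44503.83735 + 49727.85410 + 860047.31268 = 1029752.15284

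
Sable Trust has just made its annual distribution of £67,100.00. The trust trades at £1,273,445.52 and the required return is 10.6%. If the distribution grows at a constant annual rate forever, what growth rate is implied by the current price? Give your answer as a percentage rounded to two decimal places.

5.06%

P = D₀(1+g)/(r−g) ⇒ P(r−g) = D₀(1+g) ⇒ g(P+D₀) = P·r − D₀
g = (P·r − D₀)/(P + D₀) = (£1,273,445.52×0.106 − £67,100.00) / (£1,273,445.52 + £67,100.00) = 0.050640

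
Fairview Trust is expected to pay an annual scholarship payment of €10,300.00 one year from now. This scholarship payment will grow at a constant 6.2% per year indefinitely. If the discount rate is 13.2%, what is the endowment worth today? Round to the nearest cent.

€147142.86

Growing perpetuity: P = D₁ / (r − g) = €10,300.0000 / (0.132 − 0.062) = €147,142.86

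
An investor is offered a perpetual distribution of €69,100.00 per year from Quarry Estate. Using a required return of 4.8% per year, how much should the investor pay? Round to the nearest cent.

Level perpetuity: PV = C / r = €69,100.00 / 0.048 = €1,439,583.33

€1439583.33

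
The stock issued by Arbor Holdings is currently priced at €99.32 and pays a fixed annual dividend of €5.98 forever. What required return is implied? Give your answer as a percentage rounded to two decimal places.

6.02%

P = C/r ⇒ r = C/P = €5.98/€99.32 = 0.060209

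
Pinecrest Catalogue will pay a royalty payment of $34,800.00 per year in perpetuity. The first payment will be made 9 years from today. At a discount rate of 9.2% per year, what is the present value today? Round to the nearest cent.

Value at end of year 8: C / r = $34,800.00 / 0.092 = $378,260.8696
Discount to today: PV = $378,260.8696 / (1 + 0.092)^8 = $378,260.8696 / 2.022000 = $187,072.65

$187072.65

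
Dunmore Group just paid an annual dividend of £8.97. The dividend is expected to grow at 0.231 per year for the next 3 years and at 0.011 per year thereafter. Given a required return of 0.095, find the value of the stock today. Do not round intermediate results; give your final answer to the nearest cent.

£187.55

D_1 = 11.04207
D_2 = 13.59279
D_3 = 16.73272
Terminal value at year 3: TV = D_3×(1+g_2)/(r−g_2) = 16.91678/0.084 = 201.39026
P_0 = D_1/(1+r)^1 + D_2/(1+r)^2 + D_3/(1+r)^3 + TV/(1+r)^3
    = 10.08408 + 11.33653 + 12.74454 + 153.38967 = 187.55483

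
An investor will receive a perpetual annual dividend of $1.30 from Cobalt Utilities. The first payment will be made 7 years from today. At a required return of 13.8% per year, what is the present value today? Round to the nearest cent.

Value at end of year 6: C / r = $1.30 / 0.138 = $9.4203
Discount to today: PV = $9.4203 / (1 + 0.138)^6 = $9.4203 / 2.171969 = $4.34

$4.34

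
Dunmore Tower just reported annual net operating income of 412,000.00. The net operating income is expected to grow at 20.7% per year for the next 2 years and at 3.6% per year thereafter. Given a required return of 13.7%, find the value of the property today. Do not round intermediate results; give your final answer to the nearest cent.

D_1 = 497284.00000
D_2 = 600221.78800
Terminal value at year 2: TV = D_2×(1+g_2)/(r−g_2) = 621829.77237/0.101 = 6156730.41949
P_0 = D_1/(1+r)^1 + D_2/(1+r)^2 + TV/(1+r)^2
    = 437364.99560 + 464291.60043 + 4762436.61434 = 5664093.21038

5664093.21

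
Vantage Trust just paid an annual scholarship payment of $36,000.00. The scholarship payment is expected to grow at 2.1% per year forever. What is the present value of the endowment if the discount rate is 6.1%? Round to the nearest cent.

D₁ = D₀ × (1 + g) = $36,000.00 × 1.021 = $36,756.0000
Growing perpetuity: P = D₁ / (r − g) = $36,756.0000 / (0.061 − 0.021) = $918,900.00

$918900.00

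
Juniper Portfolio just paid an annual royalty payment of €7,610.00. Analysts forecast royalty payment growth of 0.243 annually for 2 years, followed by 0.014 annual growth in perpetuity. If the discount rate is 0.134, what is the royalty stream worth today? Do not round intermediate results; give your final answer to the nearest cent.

€94745.23

D_1 = 9459.23000
D_2 = 11757.82289
Terminal value at year 2: TV = D_2×(1+g_2)/(r−g_2) = 11922.43241/0.12 = 99353.60342
P_0 = D_1/(1+r)^1 + D_2/(1+r)^2 + TV/(1+r)^2
    = 8341.47266 + 9143.25443 + 77260.49991 = 94745.22700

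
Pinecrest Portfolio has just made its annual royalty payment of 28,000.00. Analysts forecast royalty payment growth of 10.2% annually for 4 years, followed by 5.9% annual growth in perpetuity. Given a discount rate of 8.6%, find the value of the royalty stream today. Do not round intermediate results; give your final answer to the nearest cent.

1280573.34

D_1 = 30856.00000
D_2 = 34003.31200
D_3 = 37471.64982
D_4 = 41293.75811
Terminal value at year 4: TV = D_4×(1+g_2)/(r−g_2) = 43730.08983/0.027 = 1619632.95683
P_0 = D_1/(1+r)^1 + D_2/(1+r)^2 + D_3/(1+r)^3 + D_4/(1+r)^4 + TV/(1+r)^4
    = 28412.52302 + 28831.12373 + 29255.89166 + 29686.91769 + 1164386.88285 = 1280573.33895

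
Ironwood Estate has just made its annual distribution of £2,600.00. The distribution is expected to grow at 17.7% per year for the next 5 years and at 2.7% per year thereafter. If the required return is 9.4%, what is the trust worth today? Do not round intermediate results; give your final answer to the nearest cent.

£73722.38

D_1 = 3060.20000
D_2 = 3601.85540
D_3 = 4239.38381
D_4 = 4989.75474
D_5 = 5872.94133
Terminal value at year 5: TV = D_5×(1+g_2)/(r−g_2) = 6031.51074/0.067 = 90022.54842
P_0 = D_1/(1+r)^1 + D_2/(1+r)^2 + D_3/(1+r)^3 + D_4/(1+r)^4 + D_5/(1+r)^5 + TV/(1+r)^5
    = 2797.25777 + 3009.48117 + 3237.80560 + 3483.45265 + 3747.73653 + 57446.64804 = 73722.38176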